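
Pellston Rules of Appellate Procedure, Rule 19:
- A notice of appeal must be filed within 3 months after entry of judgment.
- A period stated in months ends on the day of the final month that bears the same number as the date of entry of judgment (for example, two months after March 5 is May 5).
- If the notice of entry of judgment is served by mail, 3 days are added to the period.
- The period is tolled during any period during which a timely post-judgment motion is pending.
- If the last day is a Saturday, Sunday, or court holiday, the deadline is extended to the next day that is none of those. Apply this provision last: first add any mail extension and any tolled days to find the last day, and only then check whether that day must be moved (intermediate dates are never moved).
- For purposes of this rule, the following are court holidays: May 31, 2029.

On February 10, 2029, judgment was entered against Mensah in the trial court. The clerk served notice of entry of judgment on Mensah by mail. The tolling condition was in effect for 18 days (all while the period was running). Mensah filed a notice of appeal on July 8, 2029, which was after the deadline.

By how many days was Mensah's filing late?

3 months after February 10, 2029 is May 10, 2029.
Service was by mail, adding 3 days: May 10, 2029 + 3 days = May 13, 2029.
Tolling adds 18 days: May 13, 2029 + 18 days = May 31, 2029.
May 31, 2029 is a listed holiday. The next qualifying day is June 1, 2029.
The deadline is June 1, 2029; from June 1, 2029 to July 8, 2029 is 37 days.

37 days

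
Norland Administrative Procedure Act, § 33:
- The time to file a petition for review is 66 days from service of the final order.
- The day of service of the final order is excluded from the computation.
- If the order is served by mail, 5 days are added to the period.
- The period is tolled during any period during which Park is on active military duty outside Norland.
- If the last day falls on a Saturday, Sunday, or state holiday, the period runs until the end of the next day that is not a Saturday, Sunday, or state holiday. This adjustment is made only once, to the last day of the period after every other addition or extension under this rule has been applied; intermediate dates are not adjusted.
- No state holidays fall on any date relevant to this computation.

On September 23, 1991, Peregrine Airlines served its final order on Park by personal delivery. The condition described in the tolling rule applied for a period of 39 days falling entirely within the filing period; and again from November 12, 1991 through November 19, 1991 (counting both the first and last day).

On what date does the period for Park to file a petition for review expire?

66 days after September 23, 1991 is November 28, 1991.
Service was not by mail, so no mail extension applies.
Tolling adds 39 days: November 28, 1991 + 39 days = January 6, 1992.
From November 12, 1991 through November 19, 1991 inclusive is 8 days; tolling adds 8 days: January 6, 1992 + 8 days = January 14, 1992.
January 14, 1992 is a Tuesday and not a state holiday, so no extension applies.

January 14, 1992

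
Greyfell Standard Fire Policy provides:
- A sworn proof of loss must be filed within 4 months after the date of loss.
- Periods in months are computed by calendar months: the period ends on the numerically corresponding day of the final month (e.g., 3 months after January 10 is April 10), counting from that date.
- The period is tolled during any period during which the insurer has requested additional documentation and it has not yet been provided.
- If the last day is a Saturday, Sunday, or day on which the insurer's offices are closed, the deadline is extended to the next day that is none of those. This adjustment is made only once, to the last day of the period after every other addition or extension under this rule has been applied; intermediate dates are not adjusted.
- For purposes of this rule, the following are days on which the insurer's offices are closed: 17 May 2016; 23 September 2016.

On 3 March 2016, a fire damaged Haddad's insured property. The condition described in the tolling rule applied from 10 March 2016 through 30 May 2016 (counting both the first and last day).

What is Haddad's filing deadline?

September 26, 2016

4 months after 3 March 2016 is July 3, 2016.
From March 10, 2016 through May 30, 2016 inclusive is 82 days; tolling adds 82 days: July 3, 2016 + 82 days = September 23, 2016.
September 23, 2016 is a listed holiday; September 24, 2016 is Saturday; September 25, 2016 is Sunday. The next qualifying day is September 26, 2016.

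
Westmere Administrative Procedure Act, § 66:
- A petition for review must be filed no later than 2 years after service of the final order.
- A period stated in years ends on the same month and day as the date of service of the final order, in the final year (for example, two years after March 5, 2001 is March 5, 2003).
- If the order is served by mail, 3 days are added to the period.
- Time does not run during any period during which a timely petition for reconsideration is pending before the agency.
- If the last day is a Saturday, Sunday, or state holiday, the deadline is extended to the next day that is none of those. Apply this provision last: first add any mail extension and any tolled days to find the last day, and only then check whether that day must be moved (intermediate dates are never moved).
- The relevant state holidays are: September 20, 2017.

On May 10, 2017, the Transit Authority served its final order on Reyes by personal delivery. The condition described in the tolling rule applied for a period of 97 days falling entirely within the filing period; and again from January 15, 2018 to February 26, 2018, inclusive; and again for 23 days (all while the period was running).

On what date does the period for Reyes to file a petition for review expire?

October 21, 2019

2 years after May 10, 2017 is May 10, 2019.
Service was not by mail, so no mail extension applies.
Tolling adds 97 days: May 10, 2019 + 97 days = August 15, 2019.
From January 15, 2018 through February 26, 2018 inclusive is 43 days; tolling adds 43 days: August 15, 2019 + 43 days = September 27, 2019.
Tolling adds 23 days: September 27, 2019 + 23 days = October 20, 2019.
October 20, 2019 is Sunday. The next qualifying day is October 21, 2019.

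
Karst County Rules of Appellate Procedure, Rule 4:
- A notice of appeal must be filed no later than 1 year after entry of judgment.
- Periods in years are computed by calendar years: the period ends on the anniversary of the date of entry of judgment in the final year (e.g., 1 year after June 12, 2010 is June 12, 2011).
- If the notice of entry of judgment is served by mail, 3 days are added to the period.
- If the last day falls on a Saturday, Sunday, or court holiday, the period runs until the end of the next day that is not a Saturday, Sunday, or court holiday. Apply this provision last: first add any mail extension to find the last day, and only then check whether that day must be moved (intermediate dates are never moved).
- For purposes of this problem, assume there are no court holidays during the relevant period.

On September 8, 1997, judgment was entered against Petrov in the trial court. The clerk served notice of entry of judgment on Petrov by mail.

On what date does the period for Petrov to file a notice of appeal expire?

1 year after September 8, 1997 is September 8, 1998.
Service was by mail, adding 3 days: September 8, 1998 + 3 days = September 11, 1998.
September 11, 1998 is a Friday and not a court holiday, so no extension applies.

September 11, 1998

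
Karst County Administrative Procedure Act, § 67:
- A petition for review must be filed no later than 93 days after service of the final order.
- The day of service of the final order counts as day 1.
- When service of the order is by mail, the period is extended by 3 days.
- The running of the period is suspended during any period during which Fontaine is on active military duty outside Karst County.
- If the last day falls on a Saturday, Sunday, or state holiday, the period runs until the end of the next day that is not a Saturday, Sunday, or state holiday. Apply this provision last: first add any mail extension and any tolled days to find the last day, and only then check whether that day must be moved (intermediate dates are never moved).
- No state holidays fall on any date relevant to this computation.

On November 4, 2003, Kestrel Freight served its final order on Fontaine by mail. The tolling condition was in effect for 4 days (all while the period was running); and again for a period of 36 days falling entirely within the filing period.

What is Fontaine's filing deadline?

Counting November 4, 2003 as day 1, day 93 is February 4, 2004.
Service was by mail, adding 3 days: February 4, 2004 + 3 days = February 7, 2004.
Tolling adds 4 days: February 7, 2004 + 4 days = February 11, 2004.
Tolling adds 36 days: February 11, 2004 + 36 days = March 18, 2004.
March 18, 2004 is a Thursday and not a state holiday, so no extension applies.

March 18, 2004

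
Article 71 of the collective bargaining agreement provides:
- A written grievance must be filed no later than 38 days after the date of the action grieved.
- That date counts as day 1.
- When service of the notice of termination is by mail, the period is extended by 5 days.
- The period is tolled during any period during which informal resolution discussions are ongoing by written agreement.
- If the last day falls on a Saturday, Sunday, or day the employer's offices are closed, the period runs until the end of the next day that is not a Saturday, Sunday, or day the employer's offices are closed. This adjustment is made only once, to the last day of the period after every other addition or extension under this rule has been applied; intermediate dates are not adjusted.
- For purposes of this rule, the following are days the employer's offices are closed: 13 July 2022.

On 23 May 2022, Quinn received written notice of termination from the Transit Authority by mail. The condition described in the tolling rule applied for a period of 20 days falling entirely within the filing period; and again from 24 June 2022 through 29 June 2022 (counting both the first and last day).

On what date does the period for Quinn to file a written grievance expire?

Counting 23 May 2022 as day 1, day 38 is June 29, 2022.
Service was by mail, adding 5 days: June 29, 2022 + 5 days = July 4, 2022.
Tolling adds 20 days: July 4, 2022 + 20 days = July 24, 2022.
From June 24, 2022 through June 29, 2022 inclusive is 6 days; tolling adds 6 days: July 24, 2022 + 6 days = July 30, 2022.
July 30, 2022 is Saturday; July 31, 2022 is Sunday. The next qualifying day is August 1, 2022.

August 1, 2022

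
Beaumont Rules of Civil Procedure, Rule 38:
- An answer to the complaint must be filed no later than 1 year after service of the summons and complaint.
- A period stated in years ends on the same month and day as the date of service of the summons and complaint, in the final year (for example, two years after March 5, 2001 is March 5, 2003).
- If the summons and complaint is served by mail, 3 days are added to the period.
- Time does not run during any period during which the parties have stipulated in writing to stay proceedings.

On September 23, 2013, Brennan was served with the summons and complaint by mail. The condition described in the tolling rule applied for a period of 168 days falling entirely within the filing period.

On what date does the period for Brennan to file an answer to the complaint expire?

March 13, 2015

1 year after September 23, 2013 is September 23, 2014.
Service was by mail, adding 3 days: September 23, 2014 + 3 days = September 26, 2014.
Tolling adds 168 days: September 26, 2014 + 168 days = March 13, 2015.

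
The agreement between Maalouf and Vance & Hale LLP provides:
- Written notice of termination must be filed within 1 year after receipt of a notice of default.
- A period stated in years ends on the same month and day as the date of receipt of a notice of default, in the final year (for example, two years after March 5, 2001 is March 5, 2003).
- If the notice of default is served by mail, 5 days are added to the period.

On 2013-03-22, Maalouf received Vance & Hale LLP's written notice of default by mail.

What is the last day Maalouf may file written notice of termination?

March 27, 2014

1 year after 2013-03-22 is March 22, 2014.
Service was by mail, adding 5 days: March 22, 2014 + 5 days = March 27, 2014.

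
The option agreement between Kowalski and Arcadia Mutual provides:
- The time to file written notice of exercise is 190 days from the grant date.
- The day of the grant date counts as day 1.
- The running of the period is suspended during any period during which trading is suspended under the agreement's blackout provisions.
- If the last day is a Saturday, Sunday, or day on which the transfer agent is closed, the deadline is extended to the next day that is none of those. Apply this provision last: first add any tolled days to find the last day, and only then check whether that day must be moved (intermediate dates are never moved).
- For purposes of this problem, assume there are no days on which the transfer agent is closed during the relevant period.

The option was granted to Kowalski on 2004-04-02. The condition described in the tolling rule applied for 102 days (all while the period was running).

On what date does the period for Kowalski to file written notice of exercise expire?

January 18, 2005

Counting 2004-04-02 as day 1, day 190 is October 8, 2004.
Tolling adds 102 days: October 8, 2004 + 102 days = January 18, 2005.
January 18, 2005 is a Tuesday and not a day on which the transfer agent is closed, so no extension applies.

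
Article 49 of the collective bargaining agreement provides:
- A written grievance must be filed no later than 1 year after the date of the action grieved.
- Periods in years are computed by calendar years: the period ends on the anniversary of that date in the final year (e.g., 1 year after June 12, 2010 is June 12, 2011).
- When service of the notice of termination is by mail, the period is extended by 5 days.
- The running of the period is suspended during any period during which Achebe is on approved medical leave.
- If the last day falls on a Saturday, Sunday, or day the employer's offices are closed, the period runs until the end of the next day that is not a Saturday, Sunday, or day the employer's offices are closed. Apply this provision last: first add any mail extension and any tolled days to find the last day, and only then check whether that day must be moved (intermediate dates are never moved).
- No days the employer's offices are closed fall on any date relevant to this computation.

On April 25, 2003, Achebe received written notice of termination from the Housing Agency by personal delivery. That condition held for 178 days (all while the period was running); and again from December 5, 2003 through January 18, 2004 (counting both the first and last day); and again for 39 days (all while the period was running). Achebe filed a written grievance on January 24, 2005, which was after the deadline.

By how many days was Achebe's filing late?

12 days

1 year after April 25, 2003 is April 25, 2004.
Service was not by mail, so no mail extension applies.
Tolling adds 178 days: April 25, 2004 + 178 days = October 20, 2004.
From December 5, 2003 through January 18, 2004 inclusive is 45 days; tolling adds 45 days: October 20, 2004 + 45 days = December 4, 2004.
Tolling adds 39 days: December 4, 2004 + 39 days = January 12, 2005.
January 12, 2005 is a Wednesday and not a day the employer's offices are closed, so no extension applies.
The deadline is January 12, 2005; from January 12, 2005 to January 24, 2005 is 12 days.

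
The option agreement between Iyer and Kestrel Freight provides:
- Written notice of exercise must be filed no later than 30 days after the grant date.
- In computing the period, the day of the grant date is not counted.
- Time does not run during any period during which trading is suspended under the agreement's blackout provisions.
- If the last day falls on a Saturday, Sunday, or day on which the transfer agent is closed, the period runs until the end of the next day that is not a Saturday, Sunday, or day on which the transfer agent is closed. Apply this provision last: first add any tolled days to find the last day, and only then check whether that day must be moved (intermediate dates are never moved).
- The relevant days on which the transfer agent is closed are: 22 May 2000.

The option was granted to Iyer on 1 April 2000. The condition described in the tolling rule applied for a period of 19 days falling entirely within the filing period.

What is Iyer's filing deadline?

30 days after 1 April 2000 is May 1, 2000.
Tolling adds 19 days: May 1, 2000 + 19 days = May 20, 2000.
May 20, 2000 is Saturday; May 21, 2000 is Sunday; May 22, 2000 is a listed holiday. The next qualifying day is May 23, 2000.

May 23, 2000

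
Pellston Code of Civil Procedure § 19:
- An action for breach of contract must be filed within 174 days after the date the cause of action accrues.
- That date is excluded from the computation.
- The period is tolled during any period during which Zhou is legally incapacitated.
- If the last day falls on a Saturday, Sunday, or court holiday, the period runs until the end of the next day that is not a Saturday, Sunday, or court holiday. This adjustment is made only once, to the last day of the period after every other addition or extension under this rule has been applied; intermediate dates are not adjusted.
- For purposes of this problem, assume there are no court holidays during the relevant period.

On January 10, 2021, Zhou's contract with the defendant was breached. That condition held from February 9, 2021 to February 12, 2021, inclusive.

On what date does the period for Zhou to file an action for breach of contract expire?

174 days after January 10, 2021 is July 3, 2021.
From February 9, 2021 through February 12, 2021 inclusive is 4 days; tolling adds 4 days: July 3, 2021 + 4 days = July 7, 2021.
July 7, 2021 is a Wednesday and not a court holiday, so no extension applies.

July 7, 2021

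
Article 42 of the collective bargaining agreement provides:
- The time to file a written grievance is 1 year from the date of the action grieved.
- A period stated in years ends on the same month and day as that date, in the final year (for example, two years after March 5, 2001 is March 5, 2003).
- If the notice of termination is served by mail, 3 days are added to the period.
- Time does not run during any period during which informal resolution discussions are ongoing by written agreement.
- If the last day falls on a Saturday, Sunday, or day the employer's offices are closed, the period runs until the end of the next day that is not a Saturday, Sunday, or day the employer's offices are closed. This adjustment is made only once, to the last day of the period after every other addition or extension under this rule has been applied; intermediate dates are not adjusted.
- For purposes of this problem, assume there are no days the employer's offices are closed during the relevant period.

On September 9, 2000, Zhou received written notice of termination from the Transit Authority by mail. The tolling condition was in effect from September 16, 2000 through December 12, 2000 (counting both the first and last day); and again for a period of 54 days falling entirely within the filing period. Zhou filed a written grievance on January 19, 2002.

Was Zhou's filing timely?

1 year after September 9, 2000 is September 9, 2001.
Service was by mail, adding 3 days: September 9, 2001 + 3 days = September 12, 2001.
From September 16, 2000 through December 12, 2000 inclusive is 88 days; tolling adds 88 days: September 12, 2001 + 88 days = December 9, 2001.
Tolling adds 54 days: December 9, 2001 + 54 days = February 1, 2002.
February 1, 2002 is a Friday and not a day the employer's offices are closed, so no extension applies.
The deadline is February 1, 2002; the filing on January 19, 2002 is on or before that date.

Yes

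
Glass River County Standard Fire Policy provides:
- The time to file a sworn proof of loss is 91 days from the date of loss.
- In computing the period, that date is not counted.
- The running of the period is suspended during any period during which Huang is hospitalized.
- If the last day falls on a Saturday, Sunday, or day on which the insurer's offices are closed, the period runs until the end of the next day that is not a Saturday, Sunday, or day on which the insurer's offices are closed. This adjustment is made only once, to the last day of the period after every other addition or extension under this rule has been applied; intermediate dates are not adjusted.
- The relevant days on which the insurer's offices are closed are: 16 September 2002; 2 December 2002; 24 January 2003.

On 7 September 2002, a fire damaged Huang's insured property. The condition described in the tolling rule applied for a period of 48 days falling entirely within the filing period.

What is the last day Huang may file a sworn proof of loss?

January 27, 2003

91 days after 7 September 2002 is December 7, 2002.
Tolling adds 48 days: December 7, 2002 + 48 days = January 24, 2003.
January 24, 2003 is a listed holiday; January 25, 2003 is Saturday; January 26, 2003 is Sunday. The next qualifying day is January 27, 2003.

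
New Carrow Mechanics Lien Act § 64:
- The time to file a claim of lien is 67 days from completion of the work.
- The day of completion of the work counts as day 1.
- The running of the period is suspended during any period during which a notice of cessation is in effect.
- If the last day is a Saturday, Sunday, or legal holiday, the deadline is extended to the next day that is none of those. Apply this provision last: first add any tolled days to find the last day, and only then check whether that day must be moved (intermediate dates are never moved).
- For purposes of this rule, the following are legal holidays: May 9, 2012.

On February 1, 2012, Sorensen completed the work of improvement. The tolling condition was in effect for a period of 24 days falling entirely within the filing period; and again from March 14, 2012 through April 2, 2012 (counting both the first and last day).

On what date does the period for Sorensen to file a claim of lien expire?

Counting February 1, 2012 as day 1, day 67 is April 7, 2012.
Tolling adds 24 days: April 7, 2012 + 24 days = May 1, 2012.
From March 14, 2012 through April 2, 2012 inclusive is 20 days; tolling adds 20 days: May 1, 2012 + 20 days = May 21, 2012.
May 21, 2012 is a Monday and not a legal holiday, so no extension applies.

May 21, 2012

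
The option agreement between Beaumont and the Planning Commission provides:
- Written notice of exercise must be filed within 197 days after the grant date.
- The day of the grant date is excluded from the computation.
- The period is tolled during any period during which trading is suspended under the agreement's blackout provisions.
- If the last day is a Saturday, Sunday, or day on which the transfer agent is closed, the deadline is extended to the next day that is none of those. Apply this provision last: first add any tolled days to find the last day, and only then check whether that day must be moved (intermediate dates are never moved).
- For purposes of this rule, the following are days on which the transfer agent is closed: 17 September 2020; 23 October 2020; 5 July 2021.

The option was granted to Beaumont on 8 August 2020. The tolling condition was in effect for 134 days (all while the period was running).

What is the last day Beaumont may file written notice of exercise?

197 days after 8 August 2020 is February 21, 2021.
Tolling adds 134 days: February 21, 2021 + 134 days = July 5, 2021.
July 5, 2021 is a listed holiday. The next qualifying day is July 6, 2021.

July 6, 2021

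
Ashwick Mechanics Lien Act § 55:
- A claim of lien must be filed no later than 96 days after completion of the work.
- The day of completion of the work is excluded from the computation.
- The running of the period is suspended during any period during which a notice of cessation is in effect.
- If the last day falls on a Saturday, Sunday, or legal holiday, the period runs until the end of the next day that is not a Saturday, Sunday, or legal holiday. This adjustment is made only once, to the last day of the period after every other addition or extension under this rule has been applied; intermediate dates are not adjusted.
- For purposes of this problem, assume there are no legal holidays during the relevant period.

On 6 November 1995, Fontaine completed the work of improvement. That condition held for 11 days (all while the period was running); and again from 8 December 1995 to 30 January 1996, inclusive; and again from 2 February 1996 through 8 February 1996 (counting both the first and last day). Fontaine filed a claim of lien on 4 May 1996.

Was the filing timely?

No

96 days after 6 November 1995 is February 10, 1996.
Tolling adds 11 days: February 10, 1996 + 11 days = February 21, 1996.
From December 8, 1995 through January 30, 1996 inclusive is 54 days; tolling adds 54 days: February 21, 1996 + 54 days = April 15, 1996.
From February 2, 1996 through February 8, 1996 inclusive is 7 days; tolling adds 7 days: April 15, 1996 + 7 days = April 22, 1996.
April 22, 1996 is a Monday and not a legal holiday, so no extension applies.
The deadline is April 22, 1996; the filing on May 4, 1996 is after that date.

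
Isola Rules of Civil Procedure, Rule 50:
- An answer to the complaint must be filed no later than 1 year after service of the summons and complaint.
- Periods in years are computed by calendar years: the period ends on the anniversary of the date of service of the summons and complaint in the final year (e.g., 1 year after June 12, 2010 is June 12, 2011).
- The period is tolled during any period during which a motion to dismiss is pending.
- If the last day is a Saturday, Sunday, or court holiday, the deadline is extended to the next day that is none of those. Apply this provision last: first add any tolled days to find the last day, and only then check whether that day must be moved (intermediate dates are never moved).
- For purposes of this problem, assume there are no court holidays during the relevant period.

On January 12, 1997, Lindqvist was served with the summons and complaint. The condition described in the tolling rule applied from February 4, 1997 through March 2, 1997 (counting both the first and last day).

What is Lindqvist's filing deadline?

February 9, 1998

1 year after January 12, 1997 is January 12, 1998.
From February 4, 1997 through March 2, 1997 inclusive is 27 days; tolling adds 27 days: January 12, 1998 + 27 days = February 8, 1998.
February 8, 1998 is Sunday. The next qualifying day is February 9, 1998.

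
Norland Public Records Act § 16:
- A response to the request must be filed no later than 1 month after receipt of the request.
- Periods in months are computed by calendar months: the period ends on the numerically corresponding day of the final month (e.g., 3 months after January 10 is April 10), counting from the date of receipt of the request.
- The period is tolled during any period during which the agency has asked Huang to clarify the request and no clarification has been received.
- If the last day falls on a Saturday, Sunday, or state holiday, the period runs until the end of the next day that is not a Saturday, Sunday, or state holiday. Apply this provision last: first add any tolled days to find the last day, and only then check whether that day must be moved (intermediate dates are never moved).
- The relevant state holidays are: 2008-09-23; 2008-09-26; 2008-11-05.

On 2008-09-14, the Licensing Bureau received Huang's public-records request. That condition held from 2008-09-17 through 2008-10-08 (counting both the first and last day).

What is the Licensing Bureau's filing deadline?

1 month after 2008-09-14 is October 14, 2008.
From September 17, 2008 through October 8, 2008 inclusive is 22 days; tolling adds 22 days: October 14, 2008 + 22 days = November 5, 2008.
November 5, 2008 is a listed holiday. The next qualifying day is November 6, 2008.

November 6, 2008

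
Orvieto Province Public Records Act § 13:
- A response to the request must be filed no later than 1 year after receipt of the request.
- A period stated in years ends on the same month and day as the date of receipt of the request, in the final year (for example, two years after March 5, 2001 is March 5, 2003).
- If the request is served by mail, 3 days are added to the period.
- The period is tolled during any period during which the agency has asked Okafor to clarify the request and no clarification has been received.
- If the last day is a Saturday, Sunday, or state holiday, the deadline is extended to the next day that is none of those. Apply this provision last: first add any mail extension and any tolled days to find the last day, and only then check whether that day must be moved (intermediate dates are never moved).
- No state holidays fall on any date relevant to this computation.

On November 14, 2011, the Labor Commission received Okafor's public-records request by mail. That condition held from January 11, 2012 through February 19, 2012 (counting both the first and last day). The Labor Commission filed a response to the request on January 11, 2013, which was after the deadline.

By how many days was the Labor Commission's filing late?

1 year after November 14, 2011 is November 14, 2012.
Service was by mail, adding 3 days: November 14, 2012 + 3 days = November 17, 2012.
From January 11, 2012 through February 19, 2012 inclusive is 40 days; tolling adds 40 days: November 17, 2012 + 40 days = December 27, 2012.
December 27, 2012 is a Thursday and not a state holiday, so no extension applies.
The deadline is December 27, 2012; from December 27, 2012 to January 11, 2013 is 15 days.

15 days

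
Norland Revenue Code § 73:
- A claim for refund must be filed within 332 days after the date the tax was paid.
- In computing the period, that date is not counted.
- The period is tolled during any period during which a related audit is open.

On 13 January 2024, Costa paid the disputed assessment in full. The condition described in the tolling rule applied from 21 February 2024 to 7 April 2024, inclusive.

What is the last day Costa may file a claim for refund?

January 26, 2025

332 days after 13 January 2024 is December 10, 2024.
From February 21, 2024 through April 7, 2024 inclusive is 47 days; tolling adds 47 days: December 10, 2024 + 47 days = January 26, 2025.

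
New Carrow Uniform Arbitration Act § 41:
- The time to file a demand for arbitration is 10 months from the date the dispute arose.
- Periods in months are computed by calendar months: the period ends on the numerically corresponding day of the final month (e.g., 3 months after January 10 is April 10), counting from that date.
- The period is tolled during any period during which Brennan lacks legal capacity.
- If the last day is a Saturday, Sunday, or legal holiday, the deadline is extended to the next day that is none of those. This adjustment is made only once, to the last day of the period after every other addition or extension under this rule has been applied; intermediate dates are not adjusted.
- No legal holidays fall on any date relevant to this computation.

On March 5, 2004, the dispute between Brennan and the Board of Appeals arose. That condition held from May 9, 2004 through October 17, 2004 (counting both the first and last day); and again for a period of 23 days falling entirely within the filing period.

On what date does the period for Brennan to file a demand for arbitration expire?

10 months after March 5, 2004 is January 5, 2005.
From May 9, 2004 through October 17, 2004 inclusive is 162 days; tolling adds 162 days: January 5, 2005 + 162 days = June 16, 2005.
Tolling adds 23 days: June 16, 2005 + 23 days = July 9, 2005.
July 9, 2005 is Saturday; July 10, 2005 is Sunday. The next qualifying day is July 11, 2005.

July 11, 2005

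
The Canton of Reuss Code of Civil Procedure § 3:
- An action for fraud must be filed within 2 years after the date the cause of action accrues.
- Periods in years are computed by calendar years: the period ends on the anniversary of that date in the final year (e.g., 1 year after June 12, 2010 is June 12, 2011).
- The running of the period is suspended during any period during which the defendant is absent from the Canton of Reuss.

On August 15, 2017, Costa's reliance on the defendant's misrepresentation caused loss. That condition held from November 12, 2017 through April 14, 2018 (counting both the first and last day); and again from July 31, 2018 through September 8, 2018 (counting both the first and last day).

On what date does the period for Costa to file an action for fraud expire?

2 years after August 15, 2017 is August 15, 2019.
From November 12, 2017 through April 14, 2018 inclusive is 154 days; tolling adds 154 days: August 15, 2019 + 154 days = January 16, 2020.
From July 31, 2018 through September 8, 2018 inclusive is 40 days; tolling adds 40 days: January 16, 2020 + 40 days = February 25, 2020.

February 25, 2020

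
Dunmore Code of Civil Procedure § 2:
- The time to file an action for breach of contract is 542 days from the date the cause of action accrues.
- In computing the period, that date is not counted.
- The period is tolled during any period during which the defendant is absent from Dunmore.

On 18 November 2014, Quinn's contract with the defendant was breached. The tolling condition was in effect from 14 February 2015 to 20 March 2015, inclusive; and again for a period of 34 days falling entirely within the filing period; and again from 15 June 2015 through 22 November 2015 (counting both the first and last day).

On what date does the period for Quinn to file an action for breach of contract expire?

December 29, 2016

542 days after 18 November 2014 is May 13, 2016.
From February 14, 2015 through March 20, 2015 inclusive is 35 days; tolling adds 35 days: May 13, 2016 + 35 days = June 17, 2016.
Tolling adds 34 days: June 17, 2016 + 34 days = July 21, 2016.
From June 15, 2015 through November 22, 2015 inclusive is 161 days; tolling adds 161 days: July 21, 2016 + 161 days = December 29, 2016.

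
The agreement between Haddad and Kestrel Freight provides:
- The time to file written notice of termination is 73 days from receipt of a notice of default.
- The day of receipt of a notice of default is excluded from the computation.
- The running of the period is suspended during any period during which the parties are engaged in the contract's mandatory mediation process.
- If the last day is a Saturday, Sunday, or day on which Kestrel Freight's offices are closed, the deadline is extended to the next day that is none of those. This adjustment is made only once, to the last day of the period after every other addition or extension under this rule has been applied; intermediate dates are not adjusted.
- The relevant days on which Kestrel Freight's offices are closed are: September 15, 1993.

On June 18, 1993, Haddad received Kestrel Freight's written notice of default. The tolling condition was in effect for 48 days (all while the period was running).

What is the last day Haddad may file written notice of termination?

73 days after June 18, 1993 is August 30, 1993.
Tolling adds 48 days: August 30, 1993 + 48 days = October 17, 1993.
October 17, 1993 is Sunday. The next qualifying day is October 18, 1993.

October 18, 1993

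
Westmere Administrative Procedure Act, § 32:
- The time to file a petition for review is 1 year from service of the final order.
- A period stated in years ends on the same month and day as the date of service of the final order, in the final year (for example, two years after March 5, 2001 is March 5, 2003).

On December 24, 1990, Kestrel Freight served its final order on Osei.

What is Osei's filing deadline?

1 year after December 24, 1990 is December 24, 1991.

December 24, 1991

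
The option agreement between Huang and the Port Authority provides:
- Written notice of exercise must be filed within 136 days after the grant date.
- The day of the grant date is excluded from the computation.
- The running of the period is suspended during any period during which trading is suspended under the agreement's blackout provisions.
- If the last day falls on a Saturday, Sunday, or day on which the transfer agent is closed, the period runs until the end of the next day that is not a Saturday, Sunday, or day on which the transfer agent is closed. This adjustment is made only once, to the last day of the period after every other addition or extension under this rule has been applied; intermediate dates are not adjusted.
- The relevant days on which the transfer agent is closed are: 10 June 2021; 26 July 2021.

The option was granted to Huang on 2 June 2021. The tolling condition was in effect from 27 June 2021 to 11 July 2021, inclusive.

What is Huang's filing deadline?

136 days after 2 June 2021 is October 16, 2021.
From June 27, 2021 through July 11, 2021 inclusive is 15 days; tolling adds 15 days: October 16, 2021 + 15 days = October 31, 2021.
October 31, 2021 is Sunday. The next qualifying day is November 1, 2021.

November 1, 2021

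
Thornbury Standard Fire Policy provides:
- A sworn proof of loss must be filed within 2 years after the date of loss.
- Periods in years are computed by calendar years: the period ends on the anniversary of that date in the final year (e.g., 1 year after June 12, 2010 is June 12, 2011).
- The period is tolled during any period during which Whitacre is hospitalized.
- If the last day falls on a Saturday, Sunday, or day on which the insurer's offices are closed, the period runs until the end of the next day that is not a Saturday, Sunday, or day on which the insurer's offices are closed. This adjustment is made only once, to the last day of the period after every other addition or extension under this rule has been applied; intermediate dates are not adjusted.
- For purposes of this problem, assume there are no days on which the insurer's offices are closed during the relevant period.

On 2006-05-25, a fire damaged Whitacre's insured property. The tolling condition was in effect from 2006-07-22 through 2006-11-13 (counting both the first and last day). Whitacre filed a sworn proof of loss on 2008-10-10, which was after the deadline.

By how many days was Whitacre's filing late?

2 years after 2006-05-25 is May 25, 2008.
From July 22, 2006 through November 13, 2006 inclusive is 115 days; tolling adds 115 days: May 25, 2008 + 115 days = September 17, 2008.
September 17, 2008 is a Wednesday and not a day on which the insurer's offices are closed, so no extension applies.
The deadline is September 17, 2008; from September 17, 2008 to October 10, 2008 is 23 days.

23 days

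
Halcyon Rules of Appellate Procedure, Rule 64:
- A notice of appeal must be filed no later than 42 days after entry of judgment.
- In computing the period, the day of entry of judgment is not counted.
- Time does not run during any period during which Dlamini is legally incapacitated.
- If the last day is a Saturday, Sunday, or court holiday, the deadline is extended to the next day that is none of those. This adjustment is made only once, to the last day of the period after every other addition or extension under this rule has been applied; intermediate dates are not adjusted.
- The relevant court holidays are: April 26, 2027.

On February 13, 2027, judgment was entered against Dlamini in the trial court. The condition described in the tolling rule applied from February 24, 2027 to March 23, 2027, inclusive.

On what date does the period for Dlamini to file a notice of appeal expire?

April 27, 2027

42 days after February 13, 2027 is March 27, 2027.
From February 24, 2027 through March 23, 2027 inclusive is 28 days; tolling adds 28 days: March 27, 2027 + 28 days = April 24, 2027.
April 24, 2027 is Saturday; April 25, 2027 is Sunday; April 26, 2027 is a listed holiday. The next qualifying day is April 27, 2027.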